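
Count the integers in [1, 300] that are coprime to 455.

190

455 = 5·7·13. Inclusion–exclusion on these primes:
300 − ⌊300/5⌋ − ⌊300/7⌋ − ⌊300/13⌋ + ⌊300/35⌋ + ⌊300/65⌋ + ⌊300/91⌋ − ⌊300/455⌋ = 190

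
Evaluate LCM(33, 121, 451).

14883

33 = 3 · 11; 121 = 11²; 451 = 11 · 41
lcm takes max exponent of each prime: 3 · 11² · 41 = 14883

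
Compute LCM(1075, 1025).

44075

gcd first: 1075 = 1·1025 + 50; 1025 = 20·50 + 25; 50 = 2·25 + 0 → gcd = 25
lcm = 1075·1025/gcd = 1101875/25 = 44075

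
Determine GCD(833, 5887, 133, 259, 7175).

gcd(833, 5887): 5887 = 7·833 + 56; 833 = 14·56 + 49; 56 = 1·49 + 7; 49 = 7·7 + 0 → 7
gcd(7, 133): 133 = 19·7 + 0 → 7
gcd(7, 259): 259 = 37·7 + 0 → 7
gcd(7, 7175): 7175 = 1025·7 + 0 → 7

7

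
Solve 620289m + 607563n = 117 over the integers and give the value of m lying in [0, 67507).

51418

Euclid: 620289 = 1·607563 + 12726; 607563 = 47·12726 + 9441; 12726 = 1·9441 + 3285; 9441 = 2·3285 + 2871; 3285 = 1·2871 + 414; 2871 = 6·414 + 387; 414 = 1·387 + 27; 387 = 14·27 + 9; 27 = 3·9 + 0 → gcd = 9; 117 = 9·13.
Back-substitution yields 620289·(-22009) + 607563·(22470) = 9, so one solution is m = -22009·13 = -286117, n = 22470·13 = 292110.
Solutions in m differ by 607563/9 = 67507; the one in [0, 67507) is -286117 mod 67507 = 51418.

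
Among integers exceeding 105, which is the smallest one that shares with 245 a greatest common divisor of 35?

140

245 = 35·7. Any x with gcd(x, 245) = 35 is a multiple of 35, say 35s, with s coprime to 7.
Need s > 105/35, so s ≥ 4. First s ≥ 4 with gcd(s, 7) = 1 is s = 4. Thus x = 35·4 = 140.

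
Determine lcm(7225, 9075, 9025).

lcm(7225, 9075) = 7225·9075/gcd = 65566875/25 = 2622675
lcm(2622675, 9025) = 2622675·9025/gcd = 23669641875/25 = 946785675

946785675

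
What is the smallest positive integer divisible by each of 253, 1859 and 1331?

5173597

253 = 11 · 23; 1859 = 11 · 13²; 1331 = 11³
lcm takes max exponent of each prime: 11³ · 13² · 23 = 5173597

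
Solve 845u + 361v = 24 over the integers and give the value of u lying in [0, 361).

Euclid: 845 = 2·361 + 123; 361 = 2·123 + 115; 123 = 1·115 + 8; 115 = 14·8 + 3; 8 = 2·3 + 2; 3 = 1·2 + 1; 2 = 2·1 + 0 → gcd = 1; 24 = 1·24.
Back-substitution yields 845·(-135) + 361·(316) = 1, so one solution is u = -135·24 = -3240, v = 316·24 = 7584.
Solutions in u differ by 361/1 = 361; the one in [0, 361) is -3240 mod 361 = 9.

9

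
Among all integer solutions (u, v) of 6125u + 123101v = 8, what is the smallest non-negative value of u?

Reduce mod 123101: 6125u ≡ 8 (mod 123101). With g = gcd(6125, 123101) = 1 dividing 8, divide through: 6125u ≡ 8 (mod 123101).
Since gcd(6125, 123101) = 1, u ≡ 8·(6125)⁻¹ ≡ 103847 (mod 123101). Smallest non-negative: 103847.

103847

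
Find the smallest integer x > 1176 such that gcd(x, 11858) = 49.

1225

gcd(x, 11858) = 49 forces 49 | x; write x = 49s. Then gcd(49s, 49·242) = 49·gcd(s, 242), so need gcd(s, 242) = 1.
49s > 1176 gives s ≥ 25. The least s ≥ 25 coprime to 242 is 25, so x = 49·25 = 1225.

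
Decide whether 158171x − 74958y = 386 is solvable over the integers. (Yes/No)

No

gcd(158171, 74958): 158171 = 2·74958 + 8255; 74958 = 9·8255 + 663; 8255 = 12·663 + 299; 663 = 2·299 + 65; 299 = 4·65 + 39; 65 = 1·39 + 26; 39 = 1·26 + 13; 26 = 2·13 + 0 → 13
13 does not divide 386, so a solution does not exist.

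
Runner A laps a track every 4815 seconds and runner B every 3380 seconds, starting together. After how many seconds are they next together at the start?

gcd first: 4815 = 1·3380 + 1435; 3380 = 2·1435 + 510; 1435 = 2·510 + 415; 510 = 1·415 + 95; 415 = 4·95 + 35; 95 = 2·35 + 25; 35 = 1·25 + 10; 25 = 2·10 + 5; 10 = 2·5 + 0 → gcd = 5
lcm = 4815·3380/gcd = 16274700/5 = 3254940

3254940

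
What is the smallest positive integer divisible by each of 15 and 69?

345

15 = 3 · 5; 69 = 3 · 23
max exponents: 3 · 5 · 23 = 345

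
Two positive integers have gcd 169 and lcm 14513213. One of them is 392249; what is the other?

6253

Using ab = gcd(a,b)·lcm(a,b) = 169·14513213 = 2452732997, we get b = 2452732997/392249 = 6253.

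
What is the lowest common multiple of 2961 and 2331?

109557

gcd first: 2961 = 1·2331 + 630; 2331 = 3·630 + 441; 630 = 1·441 + 189; 441 = 2·189 + 63; 189 = 3·63 + 0 → gcd = 63
lcm = 2961·2331/gcd = 6902091/63 = 109557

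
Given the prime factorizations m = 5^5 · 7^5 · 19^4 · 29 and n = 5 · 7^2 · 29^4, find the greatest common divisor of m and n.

7105

min exponent per shared prime: 5 · 7^2 · 29 = 7105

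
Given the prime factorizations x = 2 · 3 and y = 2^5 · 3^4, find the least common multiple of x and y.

max exponent per prime: 2^5 · 3^4 = 2592

2592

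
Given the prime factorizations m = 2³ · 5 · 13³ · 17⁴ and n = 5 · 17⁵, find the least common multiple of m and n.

max exponent per prime: 2³ · 5 · 13³ · 17⁵ = 124777033160

124777033160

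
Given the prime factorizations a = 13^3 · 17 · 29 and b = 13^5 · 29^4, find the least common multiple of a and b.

4464344233661

max exponent per prime: 13^5 · 17 · 29^4 = 4464344233661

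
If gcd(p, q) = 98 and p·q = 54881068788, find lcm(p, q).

560010906

gcd·lcm = product, so lcm = 54881068788/98 = 560010906.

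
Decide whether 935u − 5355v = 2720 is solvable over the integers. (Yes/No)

gcd(935, 5355): 5355 = 5·935 + 680; 935 = 1·680 + 255; 680 = 2·255 + 170; 255 = 1·170 + 85; 170 = 2·85 + 0 → 85
85 divides 2720, so a solution exists.

Yes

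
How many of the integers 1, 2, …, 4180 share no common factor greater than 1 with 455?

455 = 5·7·13. Inclusion–exclusion on these primes:
4180 − ⌊4180/5⌋ − ⌊4180/7⌋ − ⌊4180/13⌋ + ⌊4180/35⌋ + ⌊4180/65⌋ + ⌊4180/91⌋ − ⌊4180/455⌋ = 2645

2645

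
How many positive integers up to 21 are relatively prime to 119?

Prime factors of 119: 7, 17. Count integers ≤ 21 divisible by none of them.
By inclusion–exclusion: 21 − ⌊21/7⌋ − ⌊21/17⌋ + ⌊21/119⌋ = 17.

17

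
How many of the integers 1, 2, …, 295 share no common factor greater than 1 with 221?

257

Prime factors of 221: 13, 17. Count integers ≤ 295 divisible by none of them.
By inclusion–exclusion: 295 − ⌊295/13⌋ − ⌊295/17⌋ + ⌊295/221⌋ = 257.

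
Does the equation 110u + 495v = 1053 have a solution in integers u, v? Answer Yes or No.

No

gcd(110, 495): 495 = 4·110 + 55; 110 = 2·55 + 0 → 55
55 does not divide 1053, so a solution does not exist.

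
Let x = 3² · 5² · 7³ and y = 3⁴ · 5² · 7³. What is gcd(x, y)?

77175

min exponent per shared prime: 3² · 5² · 7³ = 77175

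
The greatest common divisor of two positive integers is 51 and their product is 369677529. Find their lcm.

Since gcd(a,b)·lcm(a,b) = ab, lcm = 369677529/51 = 7248579.

7248579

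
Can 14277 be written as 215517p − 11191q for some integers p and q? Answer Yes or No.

By Bézout, 215517p − 11191q = 14277 has integer solutions iff gcd(215517, 11191) | 14277.
Euclid: 215517 = 19·11191 + 2888; 11191 = 3·2888 + 2527; 2888 = 1·2527 + 361; 2527 = 7·361 + 0. gcd = 361; 14277 mod 361 = 198. No.

No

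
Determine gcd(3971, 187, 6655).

11

3971 = 11 · 19²; 187 = 11 · 17; 6655 = 5 · 11³
gcd takes min exponent of each prime: 11 = 11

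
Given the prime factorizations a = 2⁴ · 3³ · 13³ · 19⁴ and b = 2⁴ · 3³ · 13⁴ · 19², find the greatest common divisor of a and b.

342626544

min exponent per shared prime: 2⁴ · 3³ · 13³ · 19² = 342626544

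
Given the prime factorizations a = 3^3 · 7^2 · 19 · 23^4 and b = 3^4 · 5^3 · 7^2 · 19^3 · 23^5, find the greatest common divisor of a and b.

7034363217

min exponent per shared prime: 3^3 · 7^2 · 19 · 23^4 = 7034363217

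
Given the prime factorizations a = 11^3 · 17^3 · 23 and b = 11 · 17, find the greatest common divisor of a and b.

187

min exponent per shared prime: 11 · 17 = 187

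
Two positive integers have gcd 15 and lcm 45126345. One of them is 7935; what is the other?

Using pq = gcd(p,q)·lcm(p,q) = 15·45126345 = 676895175, we get q = 676895175/7935 = 85305.

85305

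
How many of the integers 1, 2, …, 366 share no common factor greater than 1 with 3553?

296

Prime factors of 3553: 11, 17, 19. Count integers ≤ 366 divisible by none of them.
By inclusion–exclusion: 366 − ⌊366/11⌋ − ⌊366/17⌋ − ⌊366/19⌋ + ⌊366/187⌋ + ⌊366/209⌋ + ⌊366/323⌋ − ⌊366/3553⌋ = 296.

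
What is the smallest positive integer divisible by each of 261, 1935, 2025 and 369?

lcm(261, 1935) = 261·1935/gcd = 505035/9 = 56115
lcm(56115, 2025) = 56115·2025/gcd = 113632875/45 = 2525175
lcm(2525175, 369) = 2525175·369/gcd = 931789575/9 = 103532175

103532175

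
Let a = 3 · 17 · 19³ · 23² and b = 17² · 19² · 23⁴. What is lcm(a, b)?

max exponent per prime: 3 · 17² · 19³ · 23⁴ = 1664145306273

1664145306273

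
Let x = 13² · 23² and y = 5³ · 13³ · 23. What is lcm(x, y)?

145276625

max exponent per prime: 5³ · 13³ · 23² = 145276625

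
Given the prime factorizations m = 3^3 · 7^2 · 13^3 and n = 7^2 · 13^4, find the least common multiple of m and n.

max exponent per prime: 3^3 · 7^2 · 13^4 = 37786203

37786203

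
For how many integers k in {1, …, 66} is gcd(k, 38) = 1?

31

38 = 2·19. Inclusion–exclusion on these primes:
66 − ⌊66/2⌋ − ⌊66/19⌋ + ⌊66/38⌋ = 31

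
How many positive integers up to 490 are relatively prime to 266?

199

266 = 2·7·19. Inclusion–exclusion on these primes:
490 − ⌊490/2⌋ − ⌊490/7⌋ − ⌊490/19⌋ + ⌊490/14⌋ + ⌊490/38⌋ + ⌊490/133⌋ − ⌊490/266⌋ = 199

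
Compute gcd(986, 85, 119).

986 = 2 · 17 · 29; 85 = 5 · 17; 119 = 7 · 17
gcd takes min exponent of each prime: 17 = 17

17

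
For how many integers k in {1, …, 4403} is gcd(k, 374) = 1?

374 = 2·11·17. Inclusion–exclusion on these primes:
4403 − ⌊4403/2⌋ − ⌊4403/11⌋ − ⌊4403/17⌋ + ⌊4403/22⌋ + ⌊4403/34⌋ + ⌊4403/187⌋ − ⌊4403/374⌋ = 1884

1884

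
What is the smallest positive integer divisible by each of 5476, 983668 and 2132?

717759915236

lcm(5476, 983668) = 5476·983668/gcd = 5386565968/4 = 1346641492
lcm(1346641492, 2132) = 1346641492·2132/gcd = 2871039660944/4 = 717759915236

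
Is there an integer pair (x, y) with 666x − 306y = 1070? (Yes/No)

gcd(666, 306): 666 = 2·306 + 54; 306 = 5·54 + 36; 54 = 1·36 + 18; 36 = 2·18 + 0 → 18
18 does not divide 1070, so a solution does not exist.

No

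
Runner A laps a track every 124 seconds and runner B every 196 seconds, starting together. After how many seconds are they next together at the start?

6076

124 = 2² · 31; 196 = 2² · 7²
max exponents: 2² · 7² · 31 = 6076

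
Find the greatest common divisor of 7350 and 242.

2

7350 = 2 · 3 · 5² · 7²
242 = 2 · 11²
Common: 2 = 2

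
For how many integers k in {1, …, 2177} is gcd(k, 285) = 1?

1101

Prime factors of 285: 3, 5, 19. Count integers ≤ 2177 divisible by none of them.
By inclusion–exclusion: 2177 − ⌊2177/3⌋ − ⌊2177/5⌋ − ⌊2177/19⌋ + ⌊2177/15⌋ + ⌊2177/57⌋ + ⌊2177/95⌋ − ⌊2177/285⌋ = 1101.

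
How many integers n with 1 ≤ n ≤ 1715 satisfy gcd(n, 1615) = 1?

1224

1615 = 5·17·19. Inclusion–exclusion on these primes:
1715 − ⌊1715/5⌋ − ⌊1715/17⌋ − ⌊1715/19⌋ + ⌊1715/85⌋ + ⌊1715/95⌋ + ⌊1715/323⌋ − ⌊1715/1615⌋ = 1224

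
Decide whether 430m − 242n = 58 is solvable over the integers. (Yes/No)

By Bézout, 430m − 242n = 58 has integer solutions iff gcd(430, 242) | 58.
Euclid: 430 = 1·242 + 188; 242 = 1·188 + 54; 188 = 3·54 + 26; 54 = 2·26 + 2; 26 = 13·2 + 0. gcd = 2; 58 mod 2 = 0. Yes.

Yes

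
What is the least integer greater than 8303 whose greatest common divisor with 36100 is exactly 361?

gcd(x, 36100) = 361 forces 361 | x; write x = 361s. Then gcd(361s, 361·100) = 361·gcd(s, 100), so need gcd(s, 100) = 1.
361s > 8303 gives s ≥ 24. The least s ≥ 24 coprime to 100 is 27, so x = 361·27 = 9747.

9747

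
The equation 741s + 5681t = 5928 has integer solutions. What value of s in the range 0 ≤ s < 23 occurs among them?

8

Reduce mod 5681: 741s ≡ 5928 (mod 5681). With g = gcd(741, 5681) = 247 dividing 5928, divide through: 3s ≡ 24 (mod 23).
Since gcd(3, 23) = 1, s ≡ 24·(3)⁻¹ ≡ 8 (mod 23). Smallest non-negative: 8.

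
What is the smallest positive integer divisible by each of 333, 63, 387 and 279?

3107223

333 = 3² · 37; 63 = 3² · 7; 387 = 3² · 43; 279 = 3² · 31
lcm takes max exponent of each prime: 3² · 7 · 31 · 37 · 43 = 3107223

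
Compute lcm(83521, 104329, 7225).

83521 = 17⁴; 104329 = 17² · 19²; 7225 = 5² · 17²
lcm takes max exponent of each prime: 5² · 17⁴ · 19² = 753777025

753777025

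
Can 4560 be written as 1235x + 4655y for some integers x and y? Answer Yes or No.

Yes

gcd(1235, 4655): 4655 = 3·1235 + 950; 1235 = 1·950 + 285; 950 = 3·285 + 95; 285 = 3·95 + 0 → 95
95 divides 4560, so a solution exists.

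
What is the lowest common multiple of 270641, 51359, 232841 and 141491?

1683436006021

270641 = 7 · 23 · 41²; 51359 = 7 · 11 · 23 · 29; 232841 = 7 · 29 · 31 · 37; 141491 = 7 · 17 · 29 · 41
lcm takes max exponent of each prime: 7 · 11 · 17 · 23 · 29 · 31 · 37 · 41² = 1683436006021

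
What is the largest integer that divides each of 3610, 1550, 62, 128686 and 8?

gcd(3610, 1550): 3610 = 2·1550 + 510; 1550 = 3·510 + 20; 510 = 25·20 + 10; 20 = 2·10 + 0 → 10
gcd(10, 62): 62 = 6·10 + 2; 10 = 5·2 + 0 → 2
gcd(2, 128686): 128686 = 64343·2 + 0 → 2
gcd(2, 8): 8 = 4·2 + 0 → 2

2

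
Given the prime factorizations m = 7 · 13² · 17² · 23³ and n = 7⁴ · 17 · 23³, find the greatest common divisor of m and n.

min exponent per shared prime: 7 · 17 · 23³ = 1447873

1447873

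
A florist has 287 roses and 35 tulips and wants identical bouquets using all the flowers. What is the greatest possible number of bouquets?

Euclid: 287 = 8·35 + 7; 35 = 5·7 + 0. Last nonzero remainder: 7.

7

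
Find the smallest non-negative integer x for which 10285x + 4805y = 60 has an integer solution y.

235

Reduce mod 4805: 10285x ≡ 60 (mod 4805). With g = gcd(10285, 4805) = 5 dividing 60, divide through: 2057x ≡ 12 (mod 961).
Since gcd(2057, 961) = 1, x ≡ 12·(2057)⁻¹ ≡ 235 (mod 961). Smallest non-negative: 235.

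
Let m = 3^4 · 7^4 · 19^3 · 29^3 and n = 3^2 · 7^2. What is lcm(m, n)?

max exponent per prime: 3^4 · 7^4 · 19^3 · 29^3 = 32533588970631

32533588970631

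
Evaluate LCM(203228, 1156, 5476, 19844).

203228 = 2² · 23 · 47²; 1156 = 2² · 17²; 5476 = 2² · 37²; 19844 = 2² · 11² · 41
lcm takes max exponent of each prime: 2² · 11² · 17² · 23 · 37² · 41 · 47² = 398890837903228

398890837903228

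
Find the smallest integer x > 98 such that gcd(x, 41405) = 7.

112

41405 = 7·5915. Any x with gcd(x, 41405) = 7 is a multiple of 7, say 7s, with s coprime to 5915.
Need s > 98/7, so s ≥ 15. First s ≥ 15 with gcd(s, 5915) = 1 is s = 16. Thus x = 7·16 = 112.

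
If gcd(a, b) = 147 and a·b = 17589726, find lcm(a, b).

119658

Since gcd(a,b)·lcm(a,b) = ab, lcm = 17589726/147 = 119658.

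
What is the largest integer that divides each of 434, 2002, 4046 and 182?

gcd(434, 2002): 2002 = 4·434 + 266; 434 = 1·266 + 168; 266 = 1·168 + 98; 168 = 1·98 + 70; 98 = 1·70 + 28; 70 = 2·28 + 14; 28 = 2·14 + 0 → 14
gcd(14, 4046): 4046 = 289·14 + 0 → 14
gcd(14, 182): 182 = 13·14 + 0 → 14

14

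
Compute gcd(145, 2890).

145 = 5 · 29
2890 = 2 · 5 · 17²
Common: 5 = 5

5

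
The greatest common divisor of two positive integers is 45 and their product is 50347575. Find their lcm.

1118835

gcd·lcm = product, so lcm = 50347575/45 = 1118835.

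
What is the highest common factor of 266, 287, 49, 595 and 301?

gcd(266, 287): 287 = 1·266 + 21; 266 = 12·21 + 14; 21 = 1·14 + 7; 14 = 2·7 + 0 → 7
gcd(7, 49): 49 = 7·7 + 0 → 7
gcd(7, 595): 595 = 85·7 + 0 → 7
gcd(7, 301): 301 = 43·7 + 0 → 7

7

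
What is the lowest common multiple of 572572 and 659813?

572572 = 2² · 7 · 11² · 13²; 659813 = 7 · 11² · 19 · 41
max exponents: 2² · 7 · 11² · 13² · 19 · 41 = 446033588

446033588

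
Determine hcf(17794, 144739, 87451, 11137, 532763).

gcd(17794, 144739): 144739 = 8·17794 + 2387; 17794 = 7·2387 + 1085; 2387 = 2·1085 + 217; 1085 = 5·217 + 0 → 217
gcd(217, 87451): 87451 = 403·217 + 0 → 217
gcd(217, 11137): 11137 = 51·217 + 70; 217 = 3·70 + 7; 70 = 10·7 + 0 → 7
gcd(7, 532763): 532763 = 76109·7 + 0 → 7

7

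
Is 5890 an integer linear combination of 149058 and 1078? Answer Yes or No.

No

gcd(149058, 1078): 149058 = 138·1078 + 294; 1078 = 3·294 + 196; 294 = 1·196 + 98; 196 = 2·98 + 0 → 98
98 does not divide 5890, so a solution does not exist.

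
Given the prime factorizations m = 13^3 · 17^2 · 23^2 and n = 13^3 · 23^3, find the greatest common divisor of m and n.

min exponent per shared prime: 13^3 · 23^2 = 1162213

1162213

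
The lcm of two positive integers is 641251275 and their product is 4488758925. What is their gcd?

From gcd × lcm = uv: gcd = 4488758925 / 641251275 = 7.

7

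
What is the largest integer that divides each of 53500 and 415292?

53500 = 2² · 5³ · 107
415292 = 2² · 47³
Common: 2² = 4

4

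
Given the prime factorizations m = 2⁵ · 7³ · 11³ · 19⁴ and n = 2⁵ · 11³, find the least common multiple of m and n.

max exponent per prime: 2⁵ · 7³ · 11³ · 19⁴ = 1903866786976

1903866786976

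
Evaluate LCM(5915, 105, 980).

5915 = 5 · 7 · 13²; 105 = 3 · 5 · 7; 980 = 2² · 5 · 7²
lcm takes max exponent of each prime: 2² · 3 · 5 · 7² · 13² = 496860

496860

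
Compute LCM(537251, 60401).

537251 = 11 · 13² · 17²; 60401 = 11 · 17² · 19
max exponents: 11 · 13² · 17² · 19 = 10207769

10207769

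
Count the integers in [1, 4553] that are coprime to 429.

Prime factors of 429: 3, 11, 13. Count integers ≤ 4553 divisible by none of them.
By inclusion–exclusion: 4553 − ⌊4553/3⌋ − ⌊4553/11⌋ − ⌊4553/13⌋ + ⌊4553/33⌋ + ⌊4553/39⌋ + ⌊4553/143⌋ − ⌊4553/429⌋ = 2547.

2547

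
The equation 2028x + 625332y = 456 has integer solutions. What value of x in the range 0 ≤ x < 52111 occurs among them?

Euclid: 625332 = 308·2028 + 708; 2028 = 2·708 + 612; 708 = 1·612 + 96; 612 = 6·96 + 36; 96 = 2·36 + 24; 36 = 1·24 + 12; 24 = 2·12 + 0 → gcd = 12; 456 = 12·38.
Back-substitution yields 2028·(19426) + 625332·(-63) = 12, so one solution is x = 19426·38 = 738188, y = -63·38 = -2394.
Solutions in x differ by 625332/12 = 52111; the one in [0, 52111) is 738188 mod 52111 = 8634.

8634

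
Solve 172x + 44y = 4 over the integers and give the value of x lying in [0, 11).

10

Reduce mod 44: 172x ≡ 4 (mod 44). With g = gcd(172, 44) = 4 dividing 4, divide through: 43x ≡ 1 (mod 11).
Since gcd(43, 11) = 1, x ≡ 1·(43)⁻¹ ≡ 10 (mod 11). Smallest non-negative: 10.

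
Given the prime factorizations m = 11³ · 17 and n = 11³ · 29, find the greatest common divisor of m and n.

min exponent per shared prime: 11³ = 1331

1331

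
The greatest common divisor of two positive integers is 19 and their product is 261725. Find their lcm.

13775

For any two positive integers, gcd × lcm equals their product. Hence lcm = 261725 / 19 = 13775.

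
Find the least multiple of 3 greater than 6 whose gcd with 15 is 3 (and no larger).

Multiples of 3 above 6: 3·3, 3·4, … . Need the cofactor coprime to 15/3 = 5.
Checking s = 3, 4, … the first with gcd(s, 5) = 1 is s = 3, giving 9.

9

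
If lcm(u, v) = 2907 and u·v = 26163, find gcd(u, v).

9

From gcd × lcm = uv: gcd = 26163 / 2907 = 9.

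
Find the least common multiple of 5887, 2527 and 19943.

lcm(5887, 2527) = 5887·2527/gcd = 14876449/7 = 2125207
lcm(2125207, 19943) = 2125207·19943/gcd = 42383003201/7 = 6054714743

6054714743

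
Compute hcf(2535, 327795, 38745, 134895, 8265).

15

gcd(2535, 327795): 327795 = 129·2535 + 780; 2535 = 3·780 + 195; 780 = 4·195 + 0 → 195
gcd(195, 38745): 38745 = 198·195 + 135; 195 = 1·135 + 60; 135 = 2·60 + 15; 60 = 4·15 + 0 → 15
gcd(15, 134895): 134895 = 8993·15 + 0 → 15
gcd(15, 8265): 8265 = 551·15 + 0 → 15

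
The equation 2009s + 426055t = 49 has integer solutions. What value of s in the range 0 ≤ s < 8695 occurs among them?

5726

Reduce mod 426055: 2009s ≡ 49 (mod 426055). With g = gcd(2009, 426055) = 49 dividing 49, divide through: 41s ≡ 1 (mod 8695).
Since gcd(41, 8695) = 1, s ≡ 1·(41)⁻¹ ≡ 5726 (mod 8695). Smallest non-negative: 5726.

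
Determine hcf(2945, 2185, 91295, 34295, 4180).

gcd(2945, 2185): 2945 = 1·2185 + 760; 2185 = 2·760 + 665; 760 = 1·665 + 95; 665 = 7·95 + 0 → 95
gcd(95, 91295): 91295 = 961·95 + 0 → 95
gcd(95, 34295): 34295 = 361·95 + 0 → 95
gcd(95, 4180): 4180 = 44·95 + 0 → 95

95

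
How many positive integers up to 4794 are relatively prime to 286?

286 = 2·11·13. Inclusion–exclusion on these primes:
4794 − ⌊4794/2⌋ − ⌊4794/11⌋ − ⌊4794/13⌋ + ⌊4794/22⌋ + ⌊4794/26⌋ + ⌊4794/143⌋ − ⌊4794/286⌋ = 2012

2012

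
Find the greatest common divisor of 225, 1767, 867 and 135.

gcd(225, 1767): 1767 = 7·225 + 192; 225 = 1·192 + 33; 192 = 5·33 + 27; 33 = 1·27 + 6; 27 = 4·6 + 3; 6 = 2·3 + 0 → 3
gcd(3, 867): 867 = 289·3 + 0 → 3
gcd(3, 135): 135 = 45·3 + 0 → 3

3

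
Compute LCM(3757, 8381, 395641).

149156657

lcm(3757, 8381) = 3757·8381/gcd = 31487417/289 = 108953
lcm(108953, 395641) = 108953·395641/gcd = 43106273873/289 = 149156657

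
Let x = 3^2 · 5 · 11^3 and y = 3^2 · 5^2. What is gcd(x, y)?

min exponent per shared prime: 3^2 · 5 = 45

45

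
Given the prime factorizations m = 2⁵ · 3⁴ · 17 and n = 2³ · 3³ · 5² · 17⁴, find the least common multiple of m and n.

max exponent per prime: 2⁵ · 3⁴ · 5² · 17⁴ = 5412160800

5412160800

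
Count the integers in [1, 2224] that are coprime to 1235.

1557

1235 = 5·13·19. Inclusion–exclusion on these primes:
2224 − ⌊2224/5⌋ − ⌊2224/13⌋ − ⌊2224/19⌋ + ⌊2224/65⌋ + ⌊2224/95⌋ + ⌊2224/247⌋ − ⌊2224/1235⌋ = 1557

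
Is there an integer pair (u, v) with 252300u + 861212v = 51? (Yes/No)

No

By Bézout, 252300u + 861212v = 51 has integer solutions iff gcd(252300, 861212) | 51.
Euclid: 861212 = 3·252300 + 104312; 252300 = 2·104312 + 43676; 104312 = 2·43676 + 16960; 43676 = 2·16960 + 9756; 16960 = 1·9756 + 7204; 9756 = 1·7204 + 2552; 7204 = 2·2552 + 2100; 2552 = 1·2100 + 452; 2100 = 4·452 + 292; 452 = 1·292 + 160; 292 = 1·160 + 132; 160 = 1·132 + 28; 132 = 4·28 + 20; 28 = 1·20 + 8; 20 = 2·8 + 4; 8 = 2·4 + 0. gcd = 4; 51 mod 4 = 3. No.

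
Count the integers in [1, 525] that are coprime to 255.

Prime factors of 255: 3, 5, 17. Count integers ≤ 525 divisible by none of them.
By inclusion–exclusion: 525 − ⌊525/3⌋ − ⌊525/5⌋ − ⌊525/17⌋ + ⌊525/15⌋ + ⌊525/51⌋ + ⌊525/85⌋ − ⌊525/255⌋ = 264.

264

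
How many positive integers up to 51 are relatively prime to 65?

38

65 = 5·13. Inclusion–exclusion on these primes:
51 − ⌊51/5⌋ − ⌊51/13⌋ + ⌊51/65⌋ = 38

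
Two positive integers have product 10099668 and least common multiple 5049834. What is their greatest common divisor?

From gcd × lcm = uv: gcd = 10099668 / 5049834 = 2.

2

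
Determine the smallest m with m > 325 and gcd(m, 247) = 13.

gcd(m, 247) = 13 forces 13 | m; write m = 13s. Then gcd(13s, 13·19) = 13·gcd(s, 19), so need gcd(s, 19) = 1.
13s > 325 gives s ≥ 26. The least s ≥ 26 coprime to 19 is 26, so m = 13·26 = 338.

338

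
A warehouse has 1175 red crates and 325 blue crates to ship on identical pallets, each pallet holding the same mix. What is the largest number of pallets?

25

1175 = 5² · 47
325 = 5² · 13
Common: 5² = 25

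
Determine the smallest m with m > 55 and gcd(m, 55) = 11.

66

gcd(m, 55) = 11 forces 11 | m; write m = 11s. Then gcd(11s, 11·5) = 11·gcd(s, 5), so need gcd(s, 5) = 1.
11s > 55 gives s ≥ 6. The least s ≥ 6 coprime to 5 is 6, so m = 11·6 = 66.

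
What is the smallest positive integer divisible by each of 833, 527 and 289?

833 = 7² · 17; 527 = 17 · 31; 289 = 17²
lcm takes max exponent of each prime: 7² · 17² · 31 = 438991

438991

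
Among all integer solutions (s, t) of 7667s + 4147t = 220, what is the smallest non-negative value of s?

165

Euclid: 7667 = 1·4147 + 3520; 4147 = 1·3520 + 627; 3520 = 5·627 + 385; 627 = 1·385 + 242; 385 = 1·242 + 143; 242 = 1·143 + 99; 143 = 1·99 + 44; 99 = 2·44 + 11; 44 = 4·11 + 0 → gcd = 11; 220 = 11·20.
Back-substitution yields 7667·(-86) + 4147·(159) = 11, so one solution is s = -86·20 = -1720, t = 159·20 = 3180.
Solutions in s differ by 4147/11 = 377; the one in [0, 377) is -1720 mod 377 = 165.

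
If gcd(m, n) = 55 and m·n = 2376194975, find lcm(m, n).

For any two positive integers, gcd × lcm equals their product. Hence lcm = 2376194975 / 55 = 43203545.

43203545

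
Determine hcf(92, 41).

92 = 2² · 23
41 = 41
Common: 1 = 1

1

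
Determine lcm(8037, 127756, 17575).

49987728900

8037 = 3² · 19 · 47; 127756 = 2² · 19 · 41²; 17575 = 5² · 19 · 37
lcm takes max exponent of each prime: 2² · 3² · 5² · 19 · 37 · 41² · 47 = 49987728900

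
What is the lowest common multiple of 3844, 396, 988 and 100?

lcm(3844, 396) = 3844·396/gcd = 1522224/4 = 380556
lcm(380556, 988) = 380556·988/gcd = 375989328/4 = 93997332
lcm(93997332, 100) = 93997332·100/gcd = 9399733200/4 = 2349933300

2349933300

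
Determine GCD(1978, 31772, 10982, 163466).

gcd(1978, 31772): 31772 = 16·1978 + 124; 1978 = 15·124 + 118; 124 = 1·118 + 6; 118 = 19·6 + 4; 6 = 1·4 + 2; 4 = 2·2 + 0 → 2
gcd(2, 10982): 10982 = 5491·2 + 0 → 2
gcd(2, 163466): 163466 = 81733·2 + 0 → 2

2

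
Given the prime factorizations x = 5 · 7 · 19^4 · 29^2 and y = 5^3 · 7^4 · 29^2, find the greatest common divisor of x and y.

29435

min exponent per shared prime: 5 · 7 · 29^2 = 29435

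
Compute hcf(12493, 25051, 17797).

12493 = 13 · 31²; 25051 = 13 · 41 · 47; 17797 = 13 · 37²
gcd takes min exponent of each prime: 13 = 13

13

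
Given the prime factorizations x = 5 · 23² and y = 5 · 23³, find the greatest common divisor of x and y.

min exponent per shared prime: 5 · 23² = 2645

2645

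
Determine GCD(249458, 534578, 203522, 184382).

22

249458 = 2 · 11 · 17 · 23 · 29; 534578 = 2 · 11² · 47²; 203522 = 2 · 11² · 29²; 184382 = 2 · 11 · 17² · 29
gcd takes min exponent of each prime: 2 · 11 = 22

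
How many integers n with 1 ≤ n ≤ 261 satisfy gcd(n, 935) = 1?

179

935 = 5·11·17. Inclusion–exclusion on these primes:
261 − ⌊261/5⌋ − ⌊261/11⌋ − ⌊261/17⌋ + ⌊261/55⌋ + ⌊261/85⌋ + ⌊261/187⌋ − ⌊261/935⌋ = 179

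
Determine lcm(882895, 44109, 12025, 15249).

lcm(882895, 44109) = 882895·44109/gcd = 38943615555/13 = 2995662735
lcm(2995662735, 12025) = 2995662735·12025/gcd = 36022844388375/65 = 554197605975
lcm(554197605975, 15249) = 554197605975·15249/gcd = 8450959293512775/663 = 12746544937425

12746544937425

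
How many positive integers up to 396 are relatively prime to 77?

309

Prime factors of 77: 7, 11. Count integers ≤ 396 divisible by none of them.
By inclusion–exclusion: 396 − ⌊396/7⌋ − ⌊396/11⌋ + ⌊396/77⌋ = 309.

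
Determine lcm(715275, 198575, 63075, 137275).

90783559184175

715275 = 3² · 5² · 11 · 17²; 198575 = 5² · 13² · 47; 63075 = 3 · 5² · 29²; 137275 = 5² · 17² · 19
lcm takes max exponent of each prime: 3² · 5² · 11 · 13² · 17² · 19 · 29² · 47 = 90783559184175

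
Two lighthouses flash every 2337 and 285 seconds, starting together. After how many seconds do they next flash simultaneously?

11685

gcd first: 2337 = 8·285 + 57; 285 = 5·57 + 0 → gcd = 57
lcm = 2337·285/gcd = 666045/57 = 11685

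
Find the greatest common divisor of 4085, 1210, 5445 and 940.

5

gcd(4085, 1210): 4085 = 3·1210 + 455; 1210 = 2·455 + 300; 455 = 1·300 + 155; 300 = 1·155 + 145; 155 = 1·145 + 10; 145 = 14·10 + 5; 10 = 2·5 + 0 → 5
gcd(5, 5445): 5445 = 1089·5 + 0 → 5
gcd(5, 940): 940 = 188·5 + 0 → 5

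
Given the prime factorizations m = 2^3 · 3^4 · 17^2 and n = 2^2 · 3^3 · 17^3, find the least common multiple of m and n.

max exponent per prime: 2^3 · 3^4 · 17^3 = 3183624

3183624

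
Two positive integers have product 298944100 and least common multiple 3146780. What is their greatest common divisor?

From gcd × lcm = uv: gcd = 298944100 / 3146780 = 95.

95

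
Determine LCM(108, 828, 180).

12420

108 = 2² · 3³; 828 = 2² · 3² · 23; 180 = 2² · 3² · 5
lcm takes max exponent of each prime: 2² · 3³ · 5 · 23 = 12420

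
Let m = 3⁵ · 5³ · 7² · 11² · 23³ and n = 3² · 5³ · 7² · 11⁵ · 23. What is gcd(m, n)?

153412875

min exponent per shared prime: 3² · 5³ · 7² · 11² · 23 = 153412875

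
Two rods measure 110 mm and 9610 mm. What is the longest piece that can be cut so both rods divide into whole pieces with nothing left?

Euclid: 9610 = 87·110 + 40; 110 = 2·40 + 30; 40 = 1·30 + 10; 30 = 3·10 + 0. Last nonzero remainder: 10.

10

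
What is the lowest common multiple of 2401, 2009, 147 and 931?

2401 = 7⁴; 2009 = 7² · 41; 147 = 3 · 7²; 931 = 7² · 19
lcm takes max exponent of each prime: 3 · 7⁴ · 19 · 41 = 5611137

5611137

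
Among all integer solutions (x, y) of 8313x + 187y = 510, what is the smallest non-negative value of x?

6

Euclid: 8313 = 44·187 + 85; 187 = 2·85 + 17; 85 = 5·17 + 0 → gcd = 17; 510 = 17·30.
Back-substitution yields 8313·(-2) + 187·(89) = 17, so one solution is x = -2·30 = -60, y = 89·30 = 2670.
Solutions in x differ by 187/17 = 11; the one in [0, 11) is -60 mod 11 = 6.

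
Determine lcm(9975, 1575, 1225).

9975 = 3 · 5² · 7 · 19; 1575 = 3² · 5² · 7; 1225 = 5² · 7²
lcm takes max exponent of each prime: 3² · 5² · 7² · 19 = 209475

209475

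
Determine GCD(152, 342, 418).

152 = 2³ · 19; 342 = 2 · 3² · 19; 418 = 2 · 11 · 19
gcd takes min exponent of each prime: 2 · 19 = 38

38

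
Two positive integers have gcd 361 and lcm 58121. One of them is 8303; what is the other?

a·b = gcd·lcm = 361·58121 = 20981681, so b = 20981681/8303 = 2527.

2527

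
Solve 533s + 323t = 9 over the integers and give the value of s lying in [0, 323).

gcd(533, 323) = 1 (Euclid: 533 = 1·323 + 210; 323 = 1·210 + 113; 210 = 1·113 + 97; 113 = 1·97 + 16; 97 = 6·16 + 1; 16 = 16·1 + 0), and 1 | 9.
Extended Euclid: 533·(20) + 323·(-33) = 1. Scale by 9: s₀ = 180.
General solution s = s₀ + 323k; reducing mod 323 gives s = 180 (and t = -297).

180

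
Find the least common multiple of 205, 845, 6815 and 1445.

lcm(205, 845) = 205·845/gcd = 173225/5 = 34645
lcm(34645, 6815) = 34645·6815/gcd = 236105675/5 = 47221135
lcm(47221135, 1445) = 47221135·1445/gcd = 68234540075/5 = 13646908015

13646908015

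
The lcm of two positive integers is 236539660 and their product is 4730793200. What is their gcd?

From gcd × lcm = uv: gcd = 4730793200 / 236539660 = 20.

20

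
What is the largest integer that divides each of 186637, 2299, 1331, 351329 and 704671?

186637 = 11 · 19² · 47; 2299 = 11² · 19; 1331 = 11³; 351329 = 11 · 19 · 41²; 704671 = 11 · 29 · 47²
gcd takes min exponent of each prime: 11 = 11

11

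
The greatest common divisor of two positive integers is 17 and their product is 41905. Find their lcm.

2465

gcd·lcm = product, so lcm = 41905/17 = 2465.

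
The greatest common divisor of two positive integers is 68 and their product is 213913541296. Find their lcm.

gcd·lcm = product, so lcm = 213913541296/68 = 3145787372.

3145787372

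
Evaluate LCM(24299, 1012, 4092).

207902244

24299 = 11 · 47²; 1012 = 2² · 11 · 23; 4092 = 2² · 3 · 11 · 31
lcm takes max exponent of each prime: 2² · 3 · 11 · 23 · 31 · 47² = 207902244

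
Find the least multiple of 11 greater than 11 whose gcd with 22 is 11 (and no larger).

Multiples of 11 above 11: 11·2, 11·3, … . Need the cofactor coprime to 22/11 = 2.
Checking s = 2, 3, … the first with gcd(s, 2) = 1 is s = 3, giving 33.

33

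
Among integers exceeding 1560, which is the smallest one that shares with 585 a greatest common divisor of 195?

1950

gcd(k, 585) = 195 forces 195 | k; write k = 195s. Then gcd(195s, 195·3) = 195·gcd(s, 3), so need gcd(s, 3) = 1.
195s > 1560 gives s ≥ 9. The least s ≥ 9 coprime to 3 is 10, so k = 195·10 = 1950.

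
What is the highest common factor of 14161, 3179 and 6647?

14161 = 7² · 17²; 3179 = 11 · 17²; 6647 = 17² · 23
gcd takes min exponent of each prime: 17² = 289

289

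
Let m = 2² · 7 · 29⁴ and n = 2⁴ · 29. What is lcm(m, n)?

79215472

max exponent per prime: 2⁴ · 7 · 29⁴ = 79215472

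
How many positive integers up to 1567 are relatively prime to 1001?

1128

1001 = 7·11·13. Inclusion–exclusion on these primes:
1567 − ⌊1567/7⌋ − ⌊1567/11⌋ − ⌊1567/13⌋ + ⌊1567/77⌋ + ⌊1567/91⌋ + ⌊1567/143⌋ − ⌊1567/1001⌋ = 1128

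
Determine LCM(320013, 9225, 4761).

173519048925

lcm(320013, 9225) = 320013·9225/gcd = 2952119925/9 = 328013325
lcm(328013325, 4761) = 328013325·4761/gcd = 1561671440325/9 = 173519048925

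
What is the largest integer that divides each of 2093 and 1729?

91

2093 = 7 · 13 · 23
1729 = 7 · 13 · 19
Common: 7 · 13 = 91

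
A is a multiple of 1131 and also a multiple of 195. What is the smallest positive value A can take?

gcd first: 1131 = 5·195 + 156; 195 = 1·156 + 39; 156 = 4·39 + 0 → gcd = 39
lcm = 1131·195/gcd = 220545/39 = 5655

5655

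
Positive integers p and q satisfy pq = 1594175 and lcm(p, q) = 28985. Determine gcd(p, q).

55

gcd·lcm = product, so gcd = 1594175/28985 = 55.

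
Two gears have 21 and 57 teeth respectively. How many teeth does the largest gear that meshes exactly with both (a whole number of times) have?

21 = 3 · 7
57 = 3 · 19
Common: 3 = 3

3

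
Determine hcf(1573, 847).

Euclid: 1573 = 1·847 + 726; 847 = 1·726 + 121; 726 = 6·121 + 0. Last nonzero remainder: 121.

121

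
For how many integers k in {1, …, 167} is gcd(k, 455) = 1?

Prime factors of 455: 5, 7, 13. Count integers ≤ 167 divisible by none of them.
By inclusion–exclusion: 167 − ⌊167/5⌋ − ⌊167/7⌋ − ⌊167/13⌋ + ⌊167/35⌋ + ⌊167/65⌋ + ⌊167/91⌋ − ⌊167/455⌋ = 106.

106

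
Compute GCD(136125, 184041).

1089

Euclid: 184041 = 1·136125 + 47916; 136125 = 2·47916 + 40293; 47916 = 1·40293 + 7623; 40293 = 5·7623 + 2178; 7623 = 3·2178 + 1089; 2178 = 2·1089 + 0. Last nonzero remainder: 1089.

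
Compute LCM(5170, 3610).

1866370

5170 = 2 · 5 · 11 · 47; 3610 = 2 · 5 · 19²
max exponents: 2 · 5 · 11 · 19² · 47 = 1866370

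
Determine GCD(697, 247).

697 = 17 · 41
247 = 13 · 19
Common: 1 = 1

1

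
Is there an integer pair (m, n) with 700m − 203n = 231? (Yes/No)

By Bézout, 700m − 203n = 231 has integer solutions iff gcd(700, 203) | 231.
Euclid: 700 = 3·203 + 91; 203 = 2·91 + 21; 91 = 4·21 + 7; 21 = 3·7 + 0. gcd = 7; 231 mod 7 = 0. Yes.

Yes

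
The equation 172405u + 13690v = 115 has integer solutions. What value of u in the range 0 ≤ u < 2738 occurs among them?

Euclid: 172405 = 12·13690 + 8125; 13690 = 1·8125 + 5565; 8125 = 1·5565 + 2560; 5565 = 2·2560 + 445; 2560 = 5·445 + 335; 445 = 1·335 + 110; 335 = 3·110 + 5; 110 = 22·5 + 0 → gcd = 5; 115 = 5·23.
Back-substitution yields 172405·(123) + 13690·(-1549) = 5, so one solution is u = 123·23 = 2829, v = -1549·23 = -35627.
Solutions in u differ by 13690/5 = 2738; the one in [0, 2738) is 2829 mod 2738 = 91.

91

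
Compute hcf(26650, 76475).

25

Euclid: 76475 = 2·26650 + 23175; 26650 = 1·23175 + 3475; 23175 = 6·3475 + 2325; 3475 = 1·2325 + 1150; 2325 = 2·1150 + 25; 1150 = 46·25 + 0. Last nonzero remainder: 25.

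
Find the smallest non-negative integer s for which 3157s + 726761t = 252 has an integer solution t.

26704

Reduce mod 726761: 3157s ≡ 252 (mod 726761). With g = gcd(3157, 726761) = 7 dividing 252, divide through: 451s ≡ 36 (mod 103823).
Since gcd(451, 103823) = 1, s ≡ 36·(451)⁻¹ ≡ 26704 (mod 103823). Smallest non-negative: 26704.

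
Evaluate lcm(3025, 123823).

3025 = 5² · 11²; 123823 = 7³ · 19²
max exponents: 5² · 7³ · 11² · 19² = 374564575

374564575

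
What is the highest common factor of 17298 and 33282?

18

17298 = 2 · 3² · 31²
33282 = 2 · 3² · 43²
Common: 2 · 3² = 18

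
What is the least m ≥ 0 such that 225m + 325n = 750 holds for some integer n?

Reduce mod 325: 225m ≡ 750 (mod 325). With g = gcd(225, 325) = 25 dividing 750, divide through: 9m ≡ 30 (mod 13).
Since gcd(9, 13) = 1, m ≡ 30·(9)⁻¹ ≡ 12 (mod 13). Smallest non-negative: 12.

12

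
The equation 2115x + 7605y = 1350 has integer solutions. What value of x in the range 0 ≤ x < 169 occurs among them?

gcd(2115, 7605) = 45 (Euclid: 7605 = 3·2115 + 1260; 2115 = 1·1260 + 855; 1260 = 1·855 + 405; 855 = 2·405 + 45; 405 = 9·45 + 0), and 45 | 1350.
Extended Euclid: 2115·(18) + 7605·(-5) = 45. Scale by 30: x₀ = 540.
General solution x = x₀ + 169t; reducing mod 169 gives x = 33 (and y = -9).

33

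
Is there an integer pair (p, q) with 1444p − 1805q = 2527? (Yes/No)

Yes

gcd(1444, 1805): 1805 = 1·1444 + 361; 1444 = 4·361 + 0 → 361
361 divides 2527, so a solution exists.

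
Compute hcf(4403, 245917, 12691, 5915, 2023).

7

gcd(4403, 245917): 245917 = 55·4403 + 3752; 4403 = 1·3752 + 651; 3752 = 5·651 + 497; 651 = 1·497 + 154; 497 = 3·154 + 35; 154 = 4·35 + 14; 35 = 2·14 + 7; 14 = 2·7 + 0 → 7
gcd(7, 12691): 12691 = 1813·7 + 0 → 7
gcd(7, 5915): 5915 = 845·7 + 0 → 7
gcd(7, 2023): 2023 = 289·7 + 0 → 7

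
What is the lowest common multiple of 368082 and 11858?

gcd first: 368082 = 31·11858 + 484; 11858 = 24·484 + 242; 484 = 2·242 + 0 → gcd = 242
lcm = 368082·11858/gcd = 4364716356/242 = 18036018

18036018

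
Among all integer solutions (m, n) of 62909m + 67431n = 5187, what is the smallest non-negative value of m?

312

Euclid: 67431 = 1·62909 + 4522; 62909 = 13·4522 + 4123; 4522 = 1·4123 + 399; 4123 = 10·399 + 133; 399 = 3·133 + 0 → gcd = 133; 5187 = 133·39.
Back-substitution yields 62909·(164) + 67431·(-153) = 133, so one solution is m = 164·39 = 6396, n = -153·39 = -5967.
Solutions in m differ by 67431/133 = 507; the one in [0, 507) is 6396 mod 507 = 312.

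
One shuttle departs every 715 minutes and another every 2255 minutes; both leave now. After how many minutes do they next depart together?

715 = 5 · 11 · 13; 2255 = 5 · 11 · 41
max exponents: 5 · 11 · 13 · 41 = 29315

29315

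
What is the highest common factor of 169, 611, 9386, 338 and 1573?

13

gcd(169, 611): 611 = 3·169 + 104; 169 = 1·104 + 65; 104 = 1·65 + 39; 65 = 1·39 + 26; 39 = 1·26 + 13; 26 = 2·13 + 0 → 13
gcd(13, 9386): 9386 = 722·13 + 0 → 13
gcd(13, 338): 338 = 26·13 + 0 → 13
gcd(13, 1573): 1573 = 121·13 + 0 → 13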